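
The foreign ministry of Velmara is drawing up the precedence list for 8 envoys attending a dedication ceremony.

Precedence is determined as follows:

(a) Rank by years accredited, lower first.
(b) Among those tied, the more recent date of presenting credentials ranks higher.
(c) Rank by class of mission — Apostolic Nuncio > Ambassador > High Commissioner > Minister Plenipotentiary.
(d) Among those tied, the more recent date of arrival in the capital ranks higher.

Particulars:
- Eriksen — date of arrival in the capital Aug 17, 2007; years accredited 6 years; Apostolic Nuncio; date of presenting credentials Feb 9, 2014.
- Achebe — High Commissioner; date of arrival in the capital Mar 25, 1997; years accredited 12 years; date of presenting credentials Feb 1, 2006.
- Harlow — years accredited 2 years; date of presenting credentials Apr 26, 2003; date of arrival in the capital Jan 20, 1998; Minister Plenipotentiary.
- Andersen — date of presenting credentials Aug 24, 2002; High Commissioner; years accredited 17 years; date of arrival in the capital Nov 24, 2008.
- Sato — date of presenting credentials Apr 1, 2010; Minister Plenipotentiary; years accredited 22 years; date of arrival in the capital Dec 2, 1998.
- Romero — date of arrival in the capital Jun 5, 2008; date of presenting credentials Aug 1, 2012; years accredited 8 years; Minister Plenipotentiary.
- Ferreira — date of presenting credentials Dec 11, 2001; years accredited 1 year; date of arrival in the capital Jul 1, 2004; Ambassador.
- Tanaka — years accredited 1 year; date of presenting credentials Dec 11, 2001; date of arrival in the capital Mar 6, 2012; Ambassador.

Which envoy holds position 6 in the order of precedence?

Achebe

By years accredited (lower first): Tanaka and Ferreira (both 1 year); then Harlow (2 years); then Eriksen (6 years); then Romero (8 years); then Achebe (12 years); then Andersen (17 years); then Sato (22 years).
Tanaka and Ferreira both have date of presenting credentials Dec 11, 2001, so the next rule applies.
Tanaka and Ferreira are each Ambassador, so the next rule applies.
Among Tanaka and Ferreira, by date of arrival in the capital (later first): Tanaka (Mar 6, 2012) before Ferreira (Jul 1, 2004).
Order: Tanaka, Ferreira, Harlow, Eriksen, Romero, Achebe, Andersen, Sato.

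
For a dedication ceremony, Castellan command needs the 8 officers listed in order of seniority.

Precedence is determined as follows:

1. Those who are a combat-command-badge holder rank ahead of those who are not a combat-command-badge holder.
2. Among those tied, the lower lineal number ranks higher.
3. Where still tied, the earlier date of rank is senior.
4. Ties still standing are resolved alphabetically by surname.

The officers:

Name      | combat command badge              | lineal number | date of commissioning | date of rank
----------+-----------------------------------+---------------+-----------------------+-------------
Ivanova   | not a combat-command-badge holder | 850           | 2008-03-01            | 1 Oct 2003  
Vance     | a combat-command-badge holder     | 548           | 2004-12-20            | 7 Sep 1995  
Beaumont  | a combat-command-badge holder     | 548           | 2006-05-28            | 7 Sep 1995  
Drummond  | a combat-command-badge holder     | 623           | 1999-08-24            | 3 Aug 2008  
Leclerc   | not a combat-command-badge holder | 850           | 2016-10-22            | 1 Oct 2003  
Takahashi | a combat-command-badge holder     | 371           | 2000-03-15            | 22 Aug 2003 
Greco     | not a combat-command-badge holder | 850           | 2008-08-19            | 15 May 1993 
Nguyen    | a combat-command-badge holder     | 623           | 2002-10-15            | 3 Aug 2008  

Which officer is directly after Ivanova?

Leclerc

By the first rule: Takahashi, Beaumont, Vance, Drummond and Nguyen (each a combat-command-badge holder); then Greco, Ivanova and Leclerc (each not a combat-command-badge holder).
Among Takahashi, Beaumont, Vance, Drummond and Nguyen, by lineal number (lower first): Takahashi (371) before Beaumont and Vance (548) before Drummond and Nguyen (623).
Beaumont and Vance both have date of rank 7 Sep 1995, so the next rule applies.
Among Beaumont and Vance, alphabetically by surname: Beaumont before Vance.
Drummond and Nguyen both have date of rank 3 Aug 2008, so the next rule applies.
Among Drummond and Nguyen, alphabetically by surname: Drummond before Nguyen.
Greco, Ivanova and Leclerc all have lineal number 850, so the next rule applies.
Among Greco, Ivanova and Leclerc, by date of rank (earlier first): Greco (15 May 1993) before Ivanova and Leclerc (1 Oct 2003).
Among Ivanova and Leclerc, alphabetically by surname: Ivanova before Leclerc.
Order: Takahashi, Beaumont, Vance, Drummond, Nguyen, Greco, Ivanova, Leclerc.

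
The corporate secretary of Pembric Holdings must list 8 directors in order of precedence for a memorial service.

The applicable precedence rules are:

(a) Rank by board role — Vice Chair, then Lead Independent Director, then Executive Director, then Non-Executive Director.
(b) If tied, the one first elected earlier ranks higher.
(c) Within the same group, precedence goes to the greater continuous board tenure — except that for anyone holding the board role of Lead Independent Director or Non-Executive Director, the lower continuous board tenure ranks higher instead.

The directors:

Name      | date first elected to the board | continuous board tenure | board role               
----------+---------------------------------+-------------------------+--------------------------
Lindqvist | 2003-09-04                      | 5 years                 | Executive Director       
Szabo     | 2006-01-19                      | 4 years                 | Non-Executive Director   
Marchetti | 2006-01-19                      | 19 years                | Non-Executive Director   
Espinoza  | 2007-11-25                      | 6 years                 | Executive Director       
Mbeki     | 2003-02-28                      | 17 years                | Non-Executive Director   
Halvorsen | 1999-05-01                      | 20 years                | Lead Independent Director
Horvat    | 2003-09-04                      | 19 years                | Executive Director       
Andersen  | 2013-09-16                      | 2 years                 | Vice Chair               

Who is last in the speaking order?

By board role: Andersen (Vice Chair); then Halvorsen (Lead Independent Director); then Horvat, Lindqvist and Espinoza (Executive Director); then Mbeki, Szabo and Marchetti (Non-Executive Director).
Among Horvat, Lindqvist and Espinoza, by date first elected to the board (earlier first): Horvat and Lindqvist (2003-09-04) before Espinoza (2007-11-25).
Among Horvat and Lindqvist, by continuous board tenure (higher first): Horvat (19 years) before Lindqvist (5 years).
Among Mbeki, Szabo and Marchetti, by date first elected to the board (earlier first): Mbeki (2003-02-28) before Szabo and Marchetti (2006-01-19).
Among Szabo and Marchetti, by continuous board tenure (lower first) (reversed rule for this group): Szabo (4 years) before Marchetti (19 years).
Order: Andersen, Halvorsen, Horvat, Lindqvist, Espinoza, Mbeki, Szabo, Marchetti.

Marchetti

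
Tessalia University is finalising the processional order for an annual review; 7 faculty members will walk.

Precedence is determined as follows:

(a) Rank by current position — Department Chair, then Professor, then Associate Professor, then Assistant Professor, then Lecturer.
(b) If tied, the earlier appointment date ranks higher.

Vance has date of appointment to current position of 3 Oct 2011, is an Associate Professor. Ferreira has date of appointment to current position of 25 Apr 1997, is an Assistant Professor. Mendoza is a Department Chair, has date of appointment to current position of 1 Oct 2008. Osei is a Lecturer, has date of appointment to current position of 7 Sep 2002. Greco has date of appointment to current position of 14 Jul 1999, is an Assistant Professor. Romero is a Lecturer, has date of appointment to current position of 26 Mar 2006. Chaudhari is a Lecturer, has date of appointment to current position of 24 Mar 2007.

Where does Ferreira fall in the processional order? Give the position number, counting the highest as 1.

3

By current position: Mendoza (Department Chair); then Vance (Associate Professor); then Ferreira and Greco (Assistant Professor); then Osei, Romero and Chaudhari (Lecturer).
Among Ferreira and Greco, by date of appointment to current position (earlier first): Ferreira (25 Apr 1997) before Greco (14 Jul 1999).
Among Osei, Romero and Chaudhari, by date of appointment to current position (earlier first): Osei (7 Sep 2002) before Romero (26 Mar 2006) before Chaudhari (24 Mar 2007).
Order: Mendoza, Vance, Ferreira, Greco, Osei, Romero, Chaudhari. So position 3.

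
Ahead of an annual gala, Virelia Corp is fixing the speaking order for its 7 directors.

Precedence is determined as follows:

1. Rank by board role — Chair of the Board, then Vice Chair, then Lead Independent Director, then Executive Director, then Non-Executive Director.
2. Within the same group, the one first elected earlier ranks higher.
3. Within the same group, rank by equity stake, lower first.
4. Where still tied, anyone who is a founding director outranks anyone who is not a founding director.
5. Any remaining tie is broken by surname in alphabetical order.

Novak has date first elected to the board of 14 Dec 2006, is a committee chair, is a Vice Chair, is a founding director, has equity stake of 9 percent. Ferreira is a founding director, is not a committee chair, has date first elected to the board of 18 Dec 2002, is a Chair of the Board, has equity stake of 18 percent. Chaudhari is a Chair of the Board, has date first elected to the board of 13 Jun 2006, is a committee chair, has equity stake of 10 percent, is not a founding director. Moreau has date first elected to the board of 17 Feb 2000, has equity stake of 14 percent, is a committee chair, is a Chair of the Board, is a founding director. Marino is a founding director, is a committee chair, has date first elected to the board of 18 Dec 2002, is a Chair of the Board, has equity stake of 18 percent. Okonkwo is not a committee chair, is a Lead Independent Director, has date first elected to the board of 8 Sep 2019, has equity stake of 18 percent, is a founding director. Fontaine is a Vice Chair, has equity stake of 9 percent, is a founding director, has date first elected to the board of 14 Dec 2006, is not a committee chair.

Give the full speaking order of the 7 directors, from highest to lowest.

Moreau, Ferreira, Marino, Chaudhari, Fontaine, Novak, Okonkwo

By board role: Moreau, Ferreira, Marino and Chaudhari (Chair of the Board); then Fontaine and Novak (Vice Chair); then Okonkwo (Lead Independent Director).
Among Moreau, Ferreira, Marino and Chaudhari, by date first elected to the board (earlier first): Moreau (17 Feb 2000) before Ferreira and Marino (18 Dec 2002) before Chaudhari (13 Jun 2006).
Ferreira and Marino both have equity stake 18 percent, so the next rule applies.
Ferreira and Marino are each a founding director, so the next rule applies.
Among Ferreira and Marino, alphabetically by surname: Ferreira before Marino.
Fontaine and Novak both have date first elected to the board 14 Dec 2006, so the next rule applies.
Fontaine and Novak both have equity stake 9 percent, so the next rule applies.
Fontaine and Novak are each a founding director, so the next rule applies.
Among Fontaine and Novak, alphabetically by surname: Fontaine before Novak.
Full order: Moreau, Ferreira, Marino, Chaudhari, Fontaine, Novak, Okonkwo.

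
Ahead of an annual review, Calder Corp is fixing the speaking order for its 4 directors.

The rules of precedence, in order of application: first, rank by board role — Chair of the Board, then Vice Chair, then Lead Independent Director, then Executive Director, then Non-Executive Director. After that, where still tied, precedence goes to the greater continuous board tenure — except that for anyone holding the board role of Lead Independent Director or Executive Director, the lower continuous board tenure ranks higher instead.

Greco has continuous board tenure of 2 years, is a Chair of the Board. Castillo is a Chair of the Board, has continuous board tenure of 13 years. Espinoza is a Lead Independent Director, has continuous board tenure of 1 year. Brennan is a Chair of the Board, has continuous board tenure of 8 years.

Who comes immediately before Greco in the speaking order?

By board role: Castillo, Brennan and Greco (Chair of the Board); then Espinoza (Lead Independent Director).
Among Castillo, Brennan and Greco, by continuous board tenure (higher first): Castillo (13 years) before Brennan (8 years) before Greco (2 years).
Order: Castillo, Brennan, Greco, Espinoza.

Brennan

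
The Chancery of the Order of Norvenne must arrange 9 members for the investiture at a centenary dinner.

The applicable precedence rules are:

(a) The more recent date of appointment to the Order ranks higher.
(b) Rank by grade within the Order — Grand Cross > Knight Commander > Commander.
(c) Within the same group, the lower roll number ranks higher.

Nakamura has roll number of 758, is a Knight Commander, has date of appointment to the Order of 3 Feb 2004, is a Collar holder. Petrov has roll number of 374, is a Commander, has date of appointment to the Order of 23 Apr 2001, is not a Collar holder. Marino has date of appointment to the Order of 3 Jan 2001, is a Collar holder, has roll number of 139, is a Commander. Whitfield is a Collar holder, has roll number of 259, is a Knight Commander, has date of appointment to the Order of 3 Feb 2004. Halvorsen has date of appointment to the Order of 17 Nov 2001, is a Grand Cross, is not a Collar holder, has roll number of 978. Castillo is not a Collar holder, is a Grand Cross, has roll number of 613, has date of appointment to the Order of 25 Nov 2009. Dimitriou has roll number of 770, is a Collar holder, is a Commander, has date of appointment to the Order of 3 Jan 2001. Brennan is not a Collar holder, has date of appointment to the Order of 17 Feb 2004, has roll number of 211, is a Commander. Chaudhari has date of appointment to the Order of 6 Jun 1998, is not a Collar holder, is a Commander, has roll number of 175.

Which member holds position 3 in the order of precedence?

Whitfield

By date of appointment to the Order (later first): Castillo (25 Nov 2009); then Brennan (17 Feb 2004); then Whitfield and Nakamura (both 3 Feb 2004); then Halvorsen (17 Nov 2001); then Petrov (23 Apr 2001); then Marino and Dimitriou (both 3 Jan 2001); then Chaudhari (6 Jun 1998).
Whitfield and Nakamura are each Knight Commander, so the next rule applies.
Among Whitfield and Nakamura, by roll number (lower first): Whitfield (259) before Nakamura (758).
Marino and Dimitriou are each Commander, so the next rule applies.
Among Marino and Dimitriou, by roll number (lower first): Marino (139) before Dimitriou (770).
Order: Castillo, Brennan, Whitfield, Nakamura, Halvorsen, Petrov, Marino, Dimitriou, Chaudhari.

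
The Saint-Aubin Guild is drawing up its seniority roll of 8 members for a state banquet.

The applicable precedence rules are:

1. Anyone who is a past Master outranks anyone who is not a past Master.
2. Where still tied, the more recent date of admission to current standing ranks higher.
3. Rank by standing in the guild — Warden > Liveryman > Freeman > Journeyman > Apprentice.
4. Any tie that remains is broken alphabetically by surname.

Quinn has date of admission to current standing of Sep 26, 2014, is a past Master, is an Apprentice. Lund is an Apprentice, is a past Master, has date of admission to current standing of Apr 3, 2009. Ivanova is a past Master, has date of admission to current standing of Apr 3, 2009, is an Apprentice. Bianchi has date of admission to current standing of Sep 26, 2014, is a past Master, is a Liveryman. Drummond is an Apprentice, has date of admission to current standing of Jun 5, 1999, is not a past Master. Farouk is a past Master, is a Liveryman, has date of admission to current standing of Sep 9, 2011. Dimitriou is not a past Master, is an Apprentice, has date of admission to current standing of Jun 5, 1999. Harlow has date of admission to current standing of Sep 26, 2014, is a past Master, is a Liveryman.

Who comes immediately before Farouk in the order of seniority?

Quinn

By the first rule: Bianchi, Harlow, Quinn, Farouk, Ivanova and Lund (each a past Master); then Dimitriou and Drummond (both not a past Master).
Among Bianchi, Harlow, Quinn, Farouk, Ivanova and Lund, by date of admission to current standing (later first): Bianchi, Harlow and Quinn (Sep 26, 2014) before Farouk (Sep 9, 2011) before Ivanova and Lund (Apr 3, 2009).
Among Bianchi, Harlow and Quinn, by standing in the guild: Bianchi and Harlow (Liveryman) before Quinn (Apprentice).
Among Bianchi and Harlow, alphabetically by surname: Bianchi before Harlow.
Ivanova and Lund are each Apprentice, so the next rule applies.
Among Ivanova and Lund, alphabetically by surname: Ivanova before Lund.
Dimitriou and Drummond both have date of admission to current standing Jun 5, 1999, so the next rule applies.
Dimitriou and Drummond are each Apprentice, so the next rule applies.
Among Dimitriou and Drummond, alphabetically by surname: Dimitriou before Drummond.
Order: Bianchi, Harlow, Quinn, Farouk, Ivanova, Lund, Dimitriou, Drummond.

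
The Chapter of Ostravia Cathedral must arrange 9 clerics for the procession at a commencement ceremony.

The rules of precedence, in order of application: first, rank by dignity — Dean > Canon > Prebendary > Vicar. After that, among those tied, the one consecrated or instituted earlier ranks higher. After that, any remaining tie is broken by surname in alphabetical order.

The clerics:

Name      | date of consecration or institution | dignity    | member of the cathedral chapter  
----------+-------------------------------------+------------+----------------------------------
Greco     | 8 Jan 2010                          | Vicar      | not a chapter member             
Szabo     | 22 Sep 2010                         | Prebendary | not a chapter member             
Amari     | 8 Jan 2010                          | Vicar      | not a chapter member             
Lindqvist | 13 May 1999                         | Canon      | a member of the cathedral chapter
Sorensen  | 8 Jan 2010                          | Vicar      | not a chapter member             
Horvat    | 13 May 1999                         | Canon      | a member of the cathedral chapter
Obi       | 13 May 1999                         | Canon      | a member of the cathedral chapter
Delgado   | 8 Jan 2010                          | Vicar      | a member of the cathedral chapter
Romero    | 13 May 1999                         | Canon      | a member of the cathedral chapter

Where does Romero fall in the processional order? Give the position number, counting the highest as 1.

By dignity: Horvat, Lindqvist, Obi and Romero (Canon); then Szabo (Prebendary); then Amari, Delgado, Greco and Sorensen (Vicar).
Horvat, Lindqvist, Obi and Romero all have date of consecration or institution 13 May 1999, so the next rule applies.
Among Horvat, Lindqvist, Obi and Romero, alphabetically by surname: Horvat before Lindqvist before Obi before Romero.
Amari, Delgado, Greco and Sorensen all have date of consecration or institution 8 Jan 2010, so the next rule applies.
Among Amari, Delgado, Greco and Sorensen, alphabetically by surname: Amari before Delgado before Greco before Sorensen.
Order: Horvat, Lindqvist, Obi, Romero, Szabo, Amari, Delgado, Greco, Sorensen. So position 4.

4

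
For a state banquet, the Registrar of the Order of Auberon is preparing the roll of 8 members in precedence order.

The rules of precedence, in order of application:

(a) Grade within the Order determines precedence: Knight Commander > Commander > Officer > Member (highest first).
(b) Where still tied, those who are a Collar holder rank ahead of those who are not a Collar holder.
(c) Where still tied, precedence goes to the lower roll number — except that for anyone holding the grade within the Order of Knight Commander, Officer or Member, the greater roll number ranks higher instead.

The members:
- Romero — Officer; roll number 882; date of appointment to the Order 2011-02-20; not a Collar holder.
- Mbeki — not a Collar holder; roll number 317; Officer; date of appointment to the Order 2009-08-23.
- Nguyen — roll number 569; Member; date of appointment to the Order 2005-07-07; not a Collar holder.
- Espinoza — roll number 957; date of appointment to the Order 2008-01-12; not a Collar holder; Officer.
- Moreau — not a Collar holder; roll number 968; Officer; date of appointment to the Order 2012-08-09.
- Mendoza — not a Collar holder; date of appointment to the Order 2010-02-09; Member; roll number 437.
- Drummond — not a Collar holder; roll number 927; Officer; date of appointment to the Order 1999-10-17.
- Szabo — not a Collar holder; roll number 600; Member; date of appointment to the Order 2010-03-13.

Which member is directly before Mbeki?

Romero

By grade within the Order: Moreau, Espinoza, Drummond, Romero and Mbeki (Officer); then Szabo, Nguyen and Mendoza (Member).
Moreau, Espinoza, Drummond, Romero and Mbeki are each not a Collar holder, so the next rule applies.
Among Moreau, Espinoza, Drummond, Romero and Mbeki, by roll number (higher first) (reversed rule for this group): Moreau (968) before Espinoza (957) before Drummond (927) before Romero (882) before Mbeki (317).
Szabo, Nguyen and Mendoza are each not a Collar holder, so the next rule applies.
Among Szabo, Nguyen and Mendoza, by roll number (higher first) (reversed rule for this group): Szabo (600) before Nguyen (569) before Mendoza (437).
Order: Moreau, Espinoza, Drummond, Romero, Mbeki, Szabo, Nguyen, Mendoza.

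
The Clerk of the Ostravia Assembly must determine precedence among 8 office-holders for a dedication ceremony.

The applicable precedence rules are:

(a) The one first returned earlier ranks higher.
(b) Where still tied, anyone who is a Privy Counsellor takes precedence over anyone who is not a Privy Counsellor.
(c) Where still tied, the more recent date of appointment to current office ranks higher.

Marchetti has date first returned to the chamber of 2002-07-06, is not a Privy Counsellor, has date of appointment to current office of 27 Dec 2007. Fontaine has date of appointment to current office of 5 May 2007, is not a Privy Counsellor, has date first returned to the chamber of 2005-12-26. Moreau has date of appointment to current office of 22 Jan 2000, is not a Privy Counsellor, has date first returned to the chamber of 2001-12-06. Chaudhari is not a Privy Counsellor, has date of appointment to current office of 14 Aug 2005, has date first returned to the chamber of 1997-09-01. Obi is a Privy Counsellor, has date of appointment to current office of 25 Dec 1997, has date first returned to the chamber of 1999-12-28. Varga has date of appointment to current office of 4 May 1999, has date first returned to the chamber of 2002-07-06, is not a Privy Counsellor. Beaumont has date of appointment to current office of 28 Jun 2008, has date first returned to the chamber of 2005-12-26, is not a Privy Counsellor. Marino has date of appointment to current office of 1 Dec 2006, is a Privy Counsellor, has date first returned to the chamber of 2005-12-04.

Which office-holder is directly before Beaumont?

Marino

By date first returned to the chamber (earlier first): Chaudhari (1997-09-01); then Obi (1999-12-28); then Moreau (2001-12-06); then Marchetti and Varga (both 2002-07-06); then Marino (2005-12-04); then Beaumont and Fontaine (both 2005-12-26).
Marchetti and Varga are each not a Privy Counsellor, so the next rule applies.
Among Marchetti and Varga, by date of appointment to current office (later first): Marchetti (27 Dec 2007) before Varga (4 May 1999).
Beaumont and Fontaine are each not a Privy Counsellor, so the next rule applies.
Among Beaumont and Fontaine, by date of appointment to current office (later first): Beaumont (28 Jun 2008) before Fontaine (5 May 2007).
Order: Chaudhari, Obi, Moreau, Marchetti, Varga, Marino, Beaumont, Fontaine.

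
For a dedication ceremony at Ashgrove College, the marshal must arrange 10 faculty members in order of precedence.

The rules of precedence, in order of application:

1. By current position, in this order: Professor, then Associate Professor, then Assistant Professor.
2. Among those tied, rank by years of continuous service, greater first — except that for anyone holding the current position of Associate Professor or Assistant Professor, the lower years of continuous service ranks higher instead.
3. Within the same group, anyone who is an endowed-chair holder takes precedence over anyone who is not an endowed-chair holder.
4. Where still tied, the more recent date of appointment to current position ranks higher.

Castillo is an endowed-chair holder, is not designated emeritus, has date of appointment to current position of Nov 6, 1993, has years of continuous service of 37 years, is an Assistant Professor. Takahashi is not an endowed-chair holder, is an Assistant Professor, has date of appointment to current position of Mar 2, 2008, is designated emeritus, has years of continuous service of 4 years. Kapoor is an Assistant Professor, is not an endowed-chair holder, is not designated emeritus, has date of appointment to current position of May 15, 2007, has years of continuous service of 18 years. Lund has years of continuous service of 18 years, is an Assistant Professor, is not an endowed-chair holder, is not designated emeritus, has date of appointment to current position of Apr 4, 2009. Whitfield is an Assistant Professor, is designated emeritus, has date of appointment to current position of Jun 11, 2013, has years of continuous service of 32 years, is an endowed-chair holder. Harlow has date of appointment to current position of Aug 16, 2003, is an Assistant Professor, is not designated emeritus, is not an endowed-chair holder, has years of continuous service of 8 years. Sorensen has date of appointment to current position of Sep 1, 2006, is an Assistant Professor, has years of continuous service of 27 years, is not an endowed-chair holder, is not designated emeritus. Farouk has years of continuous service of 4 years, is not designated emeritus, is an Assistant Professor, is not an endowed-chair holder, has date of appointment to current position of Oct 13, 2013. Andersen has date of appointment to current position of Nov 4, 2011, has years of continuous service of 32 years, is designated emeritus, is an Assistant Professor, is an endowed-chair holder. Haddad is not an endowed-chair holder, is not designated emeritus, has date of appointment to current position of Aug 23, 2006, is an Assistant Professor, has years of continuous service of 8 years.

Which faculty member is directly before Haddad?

By current position: Farouk, Takahashi, Haddad, Harlow, Lund, Kapoor, Sorensen, Whitfield, Andersen and Castillo (Assistant Professor).
Among Farouk, Takahashi, Haddad, Harlow, Lund, Kapoor, Sorensen, Whitfield, Andersen and Castillo, by years of continuous service (lower first) (reversed rule for this group): Farouk and Takahashi (4 years) before Haddad and Harlow (8 years) before Lund and Kapoor (18 years) before Sorensen (27 years) before Whitfield and Andersen (32 years) before Castillo (37 years).
Farouk and Takahashi are each not an endowed-chair holder, so the next rule applies.
Among Farouk and Takahashi, by date of appointment to current position (later first): Farouk (Oct 13, 2013) before Takahashi (Mar 2, 2008).
Haddad and Harlow are each not an endowed-chair holder, so the next rule applies.
Among Haddad and Harlow, by date of appointment to current position (later first): Haddad (Aug 23, 2006) before Harlow (Aug 16, 2003).
Lund and Kapoor are each not an endowed-chair holder, so the next rule applies.
Among Lund and Kapoor, by date of appointment to current position (later first): Lund (Apr 4, 2009) before Kapoor (May 15, 2007).
Whitfield and Andersen are each an endowed-chair holder, so the next rule applies.
Among Whitfield and Andersen, by date of appointment to current position (later first): Whitfield (Jun 11, 2013) before Andersen (Nov 4, 2011).
Order: Farouk, Takahashi, Haddad, Harlow, Lund, Kapoor, Sorensen, Whitfield, Andersen, Castillo.

Takahashi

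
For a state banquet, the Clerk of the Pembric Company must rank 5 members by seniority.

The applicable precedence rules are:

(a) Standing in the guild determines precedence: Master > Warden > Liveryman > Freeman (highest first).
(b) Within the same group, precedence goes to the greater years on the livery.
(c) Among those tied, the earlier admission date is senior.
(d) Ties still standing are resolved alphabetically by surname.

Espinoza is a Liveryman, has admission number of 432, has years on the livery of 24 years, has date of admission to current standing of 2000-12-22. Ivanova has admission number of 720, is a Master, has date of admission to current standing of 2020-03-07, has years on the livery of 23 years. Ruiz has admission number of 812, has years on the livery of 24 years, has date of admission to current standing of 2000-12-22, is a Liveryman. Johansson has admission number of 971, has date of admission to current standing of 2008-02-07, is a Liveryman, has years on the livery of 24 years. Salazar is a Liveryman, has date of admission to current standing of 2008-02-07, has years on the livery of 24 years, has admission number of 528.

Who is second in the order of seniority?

By standing in the guild: Ivanova (Master); then Espinoza, Ruiz, Johansson and Salazar (Liveryman).
Espinoza, Ruiz, Johansson and Salazar all have years on the livery 24 years, so the next rule applies.
Among Espinoza, Ruiz, Johansson and Salazar, by date of admission to current standing (earlier first): Espinoza and Ruiz (2000-12-22) before Johansson and Salazar (2008-02-07).
Among Espinoza and Ruiz, alphabetically by surname: Espinoza before Ruiz.
Among Johansson and Salazar, alphabetically by surname: Johansson before Salazar.
Order: Ivanova, Espinoza, Ruiz, Johansson, Salazar.

Espinoza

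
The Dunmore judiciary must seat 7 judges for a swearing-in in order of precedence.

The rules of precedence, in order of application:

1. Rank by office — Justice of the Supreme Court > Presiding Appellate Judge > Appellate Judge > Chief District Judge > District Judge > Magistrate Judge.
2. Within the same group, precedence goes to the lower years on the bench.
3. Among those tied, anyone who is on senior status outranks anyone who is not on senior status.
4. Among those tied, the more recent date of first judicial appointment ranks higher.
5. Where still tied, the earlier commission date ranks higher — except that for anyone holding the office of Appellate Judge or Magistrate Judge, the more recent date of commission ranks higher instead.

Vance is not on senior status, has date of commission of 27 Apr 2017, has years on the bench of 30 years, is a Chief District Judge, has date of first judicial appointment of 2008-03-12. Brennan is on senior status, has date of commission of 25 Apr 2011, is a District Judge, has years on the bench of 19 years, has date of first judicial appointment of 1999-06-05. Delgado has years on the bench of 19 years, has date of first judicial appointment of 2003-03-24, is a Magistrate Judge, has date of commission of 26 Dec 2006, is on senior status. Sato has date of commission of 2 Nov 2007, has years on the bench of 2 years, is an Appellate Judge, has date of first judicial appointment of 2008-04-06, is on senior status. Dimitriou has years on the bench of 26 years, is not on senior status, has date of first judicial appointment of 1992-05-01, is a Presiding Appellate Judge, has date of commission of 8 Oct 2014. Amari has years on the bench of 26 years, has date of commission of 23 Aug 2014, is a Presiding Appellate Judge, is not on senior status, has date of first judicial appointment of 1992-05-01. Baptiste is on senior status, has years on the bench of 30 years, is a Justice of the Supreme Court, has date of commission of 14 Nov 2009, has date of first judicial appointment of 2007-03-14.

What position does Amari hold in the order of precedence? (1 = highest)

2

By office: Baptiste (Justice of the Supreme Court); then Amari and Dimitriou (Presiding Appellate Judge); then Sato (Appellate Judge); then Vance (Chief District Judge); then Brennan (District Judge); then Delgado (Magistrate Judge).
Amari and Dimitriou both have years on the bench 26 years, so the next rule applies.
Amari and Dimitriou are each not on senior status, so the next rule applies.
Amari and Dimitriou both have date of first judicial appointment 1992-05-01, so the next rule applies.
Among Amari and Dimitriou, by date of commission (earlier first): Amari (23 Aug 2014) before Dimitriou (8 Oct 2014).
Order: Baptiste, Amari, Dimitriou, Sato, Vance, Brennan, Delgado. So position 2.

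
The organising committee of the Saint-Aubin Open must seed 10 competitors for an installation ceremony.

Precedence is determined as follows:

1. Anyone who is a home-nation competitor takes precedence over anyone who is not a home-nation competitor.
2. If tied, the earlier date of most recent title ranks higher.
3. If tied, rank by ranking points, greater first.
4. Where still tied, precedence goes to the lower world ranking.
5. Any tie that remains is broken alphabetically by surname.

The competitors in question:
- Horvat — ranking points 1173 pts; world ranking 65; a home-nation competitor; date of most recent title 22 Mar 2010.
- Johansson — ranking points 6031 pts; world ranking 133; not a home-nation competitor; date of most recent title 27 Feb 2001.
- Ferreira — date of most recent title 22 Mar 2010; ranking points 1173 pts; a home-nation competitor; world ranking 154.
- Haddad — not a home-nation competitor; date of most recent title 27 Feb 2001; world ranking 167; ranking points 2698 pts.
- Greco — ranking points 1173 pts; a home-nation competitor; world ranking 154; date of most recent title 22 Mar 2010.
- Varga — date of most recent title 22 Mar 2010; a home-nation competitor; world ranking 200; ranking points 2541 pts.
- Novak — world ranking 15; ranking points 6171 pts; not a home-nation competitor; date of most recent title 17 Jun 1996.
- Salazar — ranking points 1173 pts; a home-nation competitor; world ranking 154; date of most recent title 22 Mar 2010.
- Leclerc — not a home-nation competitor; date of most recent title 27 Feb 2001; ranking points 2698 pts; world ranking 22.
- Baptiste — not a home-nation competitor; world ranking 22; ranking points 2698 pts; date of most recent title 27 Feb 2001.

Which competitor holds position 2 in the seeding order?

By the first rule: Varga, Horvat, Ferreira, Greco and Salazar (each a home-nation competitor); then Novak, Johansson, Baptiste, Leclerc and Haddad (each not a home-nation competitor).
Varga, Horvat, Ferreira, Greco and Salazar all have date of most recent title 22 Mar 2010, so the next rule applies.
Among Varga, Horvat, Ferreira, Greco and Salazar, by ranking points (higher first): Varga (2541 pts) before Horvat, Ferreira, Greco and Salazar (1173 pts).
Among Horvat, Ferreira, Greco and Salazar, by world ranking (lower first): Horvat (65) before Ferreira, Greco and Salazar (154).
Among Ferreira, Greco and Salazar, alphabetically by surname: Ferreira before Greco before Salazar.
Among Novak, Johansson, Baptiste, Leclerc and Haddad, by date of most recent title (earlier first): Novak (17 Jun 1996) before Johansson, Baptiste, Leclerc and Haddad (27 Feb 2001).
Among Johansson, Baptiste, Leclerc and Haddad, by ranking points (higher first): Johansson (6031 pts) before Baptiste, Leclerc and Haddad (2698 pts).
Among Baptiste, Leclerc and Haddad, by world ranking (lower first): Baptiste and Leclerc (22) before Haddad (167).
Among Baptiste and Leclerc, alphabetically by surname: Baptiste before Leclerc.
Order: Varga, Horvat, Ferreira, Greco, Salazar, Novak, Johansson, Baptiste, Leclerc, Haddad.

Horvat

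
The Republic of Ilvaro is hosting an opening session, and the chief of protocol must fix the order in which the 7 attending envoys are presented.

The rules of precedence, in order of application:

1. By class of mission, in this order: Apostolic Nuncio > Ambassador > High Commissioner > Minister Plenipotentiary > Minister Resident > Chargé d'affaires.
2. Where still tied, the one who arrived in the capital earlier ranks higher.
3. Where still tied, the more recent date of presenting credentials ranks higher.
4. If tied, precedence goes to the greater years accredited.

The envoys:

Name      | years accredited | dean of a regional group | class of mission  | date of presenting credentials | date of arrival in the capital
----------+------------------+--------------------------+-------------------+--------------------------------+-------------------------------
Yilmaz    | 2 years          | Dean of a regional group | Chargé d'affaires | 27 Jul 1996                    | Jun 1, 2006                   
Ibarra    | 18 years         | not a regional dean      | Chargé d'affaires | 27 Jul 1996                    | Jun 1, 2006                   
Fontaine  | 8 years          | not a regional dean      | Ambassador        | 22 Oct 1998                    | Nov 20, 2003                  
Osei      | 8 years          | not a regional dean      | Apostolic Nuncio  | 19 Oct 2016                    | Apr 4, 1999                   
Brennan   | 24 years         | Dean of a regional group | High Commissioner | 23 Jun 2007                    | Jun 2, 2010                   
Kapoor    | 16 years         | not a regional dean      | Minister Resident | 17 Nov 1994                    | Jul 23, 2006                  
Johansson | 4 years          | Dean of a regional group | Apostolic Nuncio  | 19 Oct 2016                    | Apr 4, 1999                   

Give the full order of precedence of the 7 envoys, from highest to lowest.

Osei, Johansson, Fontaine, Brennan, Kapoor, Ibarra, Yilmaz

By class of mission: Osei and Johansson (Apostolic Nuncio); then Fontaine (Ambassador); then Brennan (High Commissioner); then Kapoor (Minister Resident); then Ibarra and Yilmaz (Chargé d'affaires).
Osei and Johansson both have date of arrival in the capital Apr 4, 1999, so the next rule applies.
Osei and Johansson both have date of presenting credentials 19 Oct 2016, so the next rule applies.
Among Osei and Johansson, by years accredited (higher first): Osei (8 years) before Johansson (4 years).
Ibarra and Yilmaz both have date of arrival in the capital Jun 1, 2006, so the next rule applies.
Ibarra and Yilmaz both have date of presenting credentials 27 Jul 1996, so the next rule applies.
Among Ibarra and Yilmaz, by years accredited (higher first): Ibarra (18 years) before Yilmaz (2 years).
Full order: Osei, Johansson, Fontaine, Brennan, Kapoor, Ibarra, Yilmaz.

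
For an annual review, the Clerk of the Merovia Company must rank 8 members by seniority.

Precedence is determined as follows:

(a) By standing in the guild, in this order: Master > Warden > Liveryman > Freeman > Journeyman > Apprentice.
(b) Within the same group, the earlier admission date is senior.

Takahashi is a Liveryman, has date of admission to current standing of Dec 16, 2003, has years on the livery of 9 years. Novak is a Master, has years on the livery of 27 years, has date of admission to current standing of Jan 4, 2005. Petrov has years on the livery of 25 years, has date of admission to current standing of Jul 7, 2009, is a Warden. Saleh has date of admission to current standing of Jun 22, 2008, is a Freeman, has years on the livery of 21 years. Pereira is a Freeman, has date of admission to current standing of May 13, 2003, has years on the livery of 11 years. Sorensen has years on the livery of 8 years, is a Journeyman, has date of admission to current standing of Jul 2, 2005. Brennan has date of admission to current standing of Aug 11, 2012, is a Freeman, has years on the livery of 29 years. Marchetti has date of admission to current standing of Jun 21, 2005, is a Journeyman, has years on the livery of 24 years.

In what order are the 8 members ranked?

Novak, Petrov, Takahashi, Pereira, Saleh, Brennan, Marchetti, Sorensen

By standing in the guild: Novak (Master); then Petrov (Warden); then Takahashi (Liveryman); then Pereira, Saleh and Brennan (Freeman); then Marchetti and Sorensen (Journeyman).
Among Pereira, Saleh and Brennan, by date of admission to current standing (earlier first): Pereira (May 13, 2003) before Saleh (Jun 22, 2008) before Brennan (Aug 11, 2012).
Among Marchetti and Sorensen, by date of admission to current standing (earlier first): Marchetti (Jun 21, 2005) before Sorensen (Jul 2, 2005).
Full order: Novak, Petrov, Takahashi, Pereira, Saleh, Brennan, Marchetti, Sorensen.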